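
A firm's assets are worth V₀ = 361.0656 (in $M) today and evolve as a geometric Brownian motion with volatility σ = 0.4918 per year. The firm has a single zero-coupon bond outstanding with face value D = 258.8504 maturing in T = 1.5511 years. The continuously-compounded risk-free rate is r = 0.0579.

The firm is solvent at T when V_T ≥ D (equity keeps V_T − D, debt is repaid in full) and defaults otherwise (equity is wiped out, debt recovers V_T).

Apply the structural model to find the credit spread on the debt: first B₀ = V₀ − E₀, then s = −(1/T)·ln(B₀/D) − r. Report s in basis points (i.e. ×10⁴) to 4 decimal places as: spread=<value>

Apply the equity-as-call identities (strike 258.8504, horizon 1.5511 years):
d₁ = [ln(V₀/D) + (r + σ²/2)T] / (σ√T)
   = [ln(361.0656/258.8504) + (0.0579 + 0.5·0.4918²)·1.5511] / (0.4918·√1.5511)
   = [0.332809 + 0.277389] / 0.612503 = 0.996237
d₂ = d₁ − σ√T = 0.996237 − 0.612503 = 0.383733
N(d₁) = 0.840432,  N(d₂) = 0.649412,  e^(−rT) = 0.914106
E₀ = V₀·N(d₁) − D·e^(−rT)·N(d₂)
   = 361.0656·0.840432 − 258.8504·0.914106·0.649412 = 149.789508
B₀ = V₀ − E₀ = 361.0656 − 149.789508 = 211.276092
spread = −(1/T)·ln(B₀/D) − r = −(1/1.5511)·ln(211.276092/258.8504) − 0.0579 = 0.07302935
in basis points: 0.07302935 × 10⁴ = 730.2935 bp

spread=730.2935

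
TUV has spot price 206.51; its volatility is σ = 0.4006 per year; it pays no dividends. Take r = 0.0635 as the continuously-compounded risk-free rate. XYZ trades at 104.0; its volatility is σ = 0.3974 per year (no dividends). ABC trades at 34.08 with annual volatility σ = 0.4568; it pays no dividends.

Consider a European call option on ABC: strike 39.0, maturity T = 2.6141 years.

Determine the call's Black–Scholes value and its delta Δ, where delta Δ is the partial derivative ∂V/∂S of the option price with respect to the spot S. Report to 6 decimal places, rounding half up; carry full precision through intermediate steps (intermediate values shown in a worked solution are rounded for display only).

σ√T = 0.4568·√2.6141 = 0.738562
d₁ = (ln(S/K) + (r+σ²/2)T) / (σ√T) = (ln(34.08/39.0) + (0.0635+0.4568²/2)·2.6141) / 0.738562 = (-0.134851 + 0.438733) / 0.738562 = 0.411450
d₂ = d₁ − σ√T = 0.411450 − 0.738562 = -0.327112
e^{−rT} = 0.847050
N(d₁) = 0.659629,  N(d₂) = 0.371791
Call price V = S·N(d₁) − K·e^{−rT}·N(d₂) = 22.480148 − 12.282116 = 10.198032
Δ = N(d₁) = 0.659629

price = 10.198032
Δ = 0.659629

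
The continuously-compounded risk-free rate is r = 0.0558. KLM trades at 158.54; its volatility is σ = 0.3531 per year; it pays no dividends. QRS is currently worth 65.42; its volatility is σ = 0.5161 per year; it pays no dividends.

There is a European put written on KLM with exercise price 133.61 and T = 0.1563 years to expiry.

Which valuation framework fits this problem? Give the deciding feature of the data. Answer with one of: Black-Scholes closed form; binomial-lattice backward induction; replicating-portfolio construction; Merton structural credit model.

framework: Black-Scholes closed form

Key observation: the instrument is a plain European put (strike 133.61) on a lognormal asset; the exact continuous-time formula applies directly.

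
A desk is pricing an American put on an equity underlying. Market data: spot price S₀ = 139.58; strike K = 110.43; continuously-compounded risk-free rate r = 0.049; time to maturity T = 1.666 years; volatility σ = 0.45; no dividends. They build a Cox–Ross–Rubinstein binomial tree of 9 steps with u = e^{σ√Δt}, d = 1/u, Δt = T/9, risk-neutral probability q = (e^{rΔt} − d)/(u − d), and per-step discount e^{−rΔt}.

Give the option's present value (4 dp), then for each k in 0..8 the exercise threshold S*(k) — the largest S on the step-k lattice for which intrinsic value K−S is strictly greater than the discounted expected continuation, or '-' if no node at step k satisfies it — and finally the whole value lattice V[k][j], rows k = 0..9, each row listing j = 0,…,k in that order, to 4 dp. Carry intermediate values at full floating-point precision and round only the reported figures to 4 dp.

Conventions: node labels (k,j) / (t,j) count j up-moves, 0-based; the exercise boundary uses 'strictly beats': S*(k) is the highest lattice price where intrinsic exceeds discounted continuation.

price = 12.7718
boundary = - - - - 64.3409 53.0156 64.3409 78.0857 64.3409
tree:
12.7718
18.4151 6.7828
25.8445 10.5611 2.7389
35.1479 16.0628 4.6861 0.6404
46.0891 23.7355 7.8950 1.2313 0.0000
57.4144 33.8331 13.0360 2.3672 0.0000 0.0000
66.7463 46.0891 20.9432 4.5512 0.0000 0.0000 0.0000
74.4355 57.4144 32.3443 8.7502 0.0000 0.0000 0.0000 0.0000
80.7713 66.7463 46.0891 16.8232 0.0000 0.0000 0.0000 0.0000 0.0000
85.9919 74.4355 57.4144 32.3443 0.0000 0.0000 0.0000 0.0000 0.0000 0.0000

Δt=0.18511, u=1.21362, d=0.82398, q=0.47513, disc=e^(-rΔt)=0.99097
k=9 terminal: V=max(K-S,0) → 85.9919 74.4355 57.4144 32.3443 0.0000 0.0000 0.0000 0.0000 0.0000 0.0000
k=8: j=0 S=29.6587 intr=80.7713 cont=79.7742 V=80.7713[EX]; j=1 S=43.6837 intr=66.7463 cont=65.7492 V=66.7463[EX]; j=2 S=64.3409 intr=46.0891 cont=45.0919 V=46.0891[EX]; j=3 S=94.7666 intr=15.6634 cont=16.8232 V=16.8232[hold]; j=4 S=139.5800 intr=0.0000 cont=0.0000 V=0.0000[hold]; j=5 S=205.5848 intr=0.0000 cont=0.0000 V=0.0000[hold]; j=6 S=302.8022 intr=0.0000 cont=0.0000 V=0.0000[hold]; j=7 S=445.9918 intr=0.0000 cont=0.0000 V=0.0000[hold]; j=8 S=656.8932 intr=0.0000 cont=0.0000 V=0.0000[hold]  S*(8)=64.3409
k=7: j=0 S=35.9945 intr=74.4355 cont=73.4384 V=74.4355[EX]; j=1 S=53.0156 intr=57.4144 cont=56.4173 V=57.4144[EX]; j=2 S=78.0857 intr=32.3443 cont=31.8933 V=32.3443[EX]; j=3 S=115.0110 intr=0.0000 cont=8.7502 V=8.7502[hold]; j=4 S=169.3976 intr=0.0000 cont=0.0000 V=0.0000[hold]; j=5 S=249.5026 intr=0.0000 cont=0.0000 V=0.0000[hold]; j=6 S=367.4878 intr=0.0000 cont=0.0000 V=0.0000[hold]; j=7 S=541.2661 intr=0.0000 cont=0.0000 V=0.0000[hold]  S*(7)=78.0857
k=6: j=0 S=43.6837 intr=66.7463 cont=65.7492 V=66.7463[EX]; j=1 S=64.3409 intr=46.0891 cont=45.0919 V=46.0891[EX]; j=2 S=94.7666 intr=15.6634 cont=20.9432 V=20.9432[hold]; j=3 S=139.5800 intr=0.0000 cont=4.5512 V=4.5512[hold]; j=4 S=205.5848 intr=0.0000 cont=0.0000 V=0.0000[hold]; j=5 S=302.8022 intr=0.0000 cont=0.0000 V=0.0000[hold]; j=6 S=445.9918 intr=0.0000 cont=0.0000 V=0.0000[hold]  S*(6)=64.3409
k=5: j=0 S=53.0156 intr=57.4144 cont=56.4173 V=57.4144[EX]; j=1 S=78.0857 intr=32.3443 cont=33.8331 V=33.8331[hold]; j=2 S=115.0110 intr=0.0000 cont=13.0360 V=13.0360[hold]; j=3 S=169.3976 intr=0.0000 cont=2.3672 V=2.3672[hold]; j=4 S=249.5026 intr=0.0000 cont=0.0000 V=0.0000[hold]; j=5 S=367.4878 intr=0.0000 cont=0.0000 V=0.0000[hold]  S*(5)=53.0156
k=4: j=0 S=64.3409 intr=46.0891 cont=45.7929 V=46.0891[EX]; j=1 S=94.7666 intr=15.6634 cont=23.7355 V=23.7355[hold]; j=2 S=139.5800 intr=0.0000 cont=7.8950 V=7.8950[hold]; j=3 S=205.5848 intr=0.0000 cont=1.2313 V=1.2313[hold]; j=4 S=302.8022 intr=0.0000 cont=0.0000 V=0.0000[hold]  S*(4)=64.3409
k=3: j=0 S=78.0857 intr=32.3443 cont=35.1479 V=35.1479[hold]; j=1 S=115.0110 intr=0.0000 cont=16.0628 V=16.0628[hold]; j=2 S=169.3976 intr=0.0000 cont=4.6861 V=4.6861[hold]; j=3 S=249.5026 intr=0.0000 cont=0.6404 V=0.6404[hold]  S*(3)=-
k=2: j=0 S=94.7666 intr=15.6634 cont=25.8445 V=25.8445[hold]; j=1 S=139.5800 intr=0.0000 cont=10.5611 V=10.5611[hold]; j=2 S=205.5848 intr=0.0000 cont=2.7389 V=2.7389[hold]  S*(2)=-
k=1: j=0 S=115.0110 intr=0.0000 cont=18.4151 V=18.4151[hold]; j=1 S=169.3976 intr=0.0000 cont=6.7828 V=6.7828[hold]  S*(1)=-
k=0: j=0 S=139.5800 intr=0.0000 cont=12.7718 V=12.7718[hold]  S*(0)=-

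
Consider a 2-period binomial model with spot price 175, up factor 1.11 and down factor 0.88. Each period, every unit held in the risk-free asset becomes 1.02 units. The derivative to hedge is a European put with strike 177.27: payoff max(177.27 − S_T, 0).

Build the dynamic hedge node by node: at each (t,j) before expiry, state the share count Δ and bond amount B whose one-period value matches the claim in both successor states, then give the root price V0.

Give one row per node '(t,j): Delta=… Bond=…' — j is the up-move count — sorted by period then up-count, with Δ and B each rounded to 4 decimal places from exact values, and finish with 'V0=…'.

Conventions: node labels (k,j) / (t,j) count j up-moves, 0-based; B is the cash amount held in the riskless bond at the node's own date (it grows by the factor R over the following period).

(0,0): Delta=-0.4314 Bond=84.5460
(1,0): Delta=-1.0000 Bond=173.7941
(1,1): Delta=-0.1417 Bond=29.9501
V0=9.0428

Since d<R<u, set p* = (R−d)/(u−d) = 0.6087; price each node as the discounted p*-expectation of its children.
Terminal payoffs: V(2,0)=41.7500, V(2,1)=6.3300, V(2,2)=0.0000
(1,0): S=154.0000. Δ = (V_up−V_dn)/(S_up−S_dn) = (6.3300−41.7500)/(170.9400−135.5200) = -1.0000. V = [p*·6.3300 + (1−p*)·41.7500]/1.02 = 19.7941. B = V − Δ·S = 173.7941.
(1,1): S=194.2500. Δ = (V_up−V_dn)/(S_up−S_dn) = (0.0000−6.3300)/(215.6175−170.9400) = -0.1417. V = [p*·0.0000 + (1−p*)·6.3300]/1.02 = 2.4284. B = V − Δ·S = 29.9501.
(0,0): S=175.0000. Δ = (V_up−V_dn)/(S_up−S_dn) = (2.4284−19.7941)/(194.2500−154.0000) = -0.4314. V = [p*·2.4284 + (1−p*)·19.7941]/1.02 = 9.0428. B = V − Δ·S = 84.5460.
Check: Δ(0,0)·S0 + B(0,0) = 9.0428 = V0.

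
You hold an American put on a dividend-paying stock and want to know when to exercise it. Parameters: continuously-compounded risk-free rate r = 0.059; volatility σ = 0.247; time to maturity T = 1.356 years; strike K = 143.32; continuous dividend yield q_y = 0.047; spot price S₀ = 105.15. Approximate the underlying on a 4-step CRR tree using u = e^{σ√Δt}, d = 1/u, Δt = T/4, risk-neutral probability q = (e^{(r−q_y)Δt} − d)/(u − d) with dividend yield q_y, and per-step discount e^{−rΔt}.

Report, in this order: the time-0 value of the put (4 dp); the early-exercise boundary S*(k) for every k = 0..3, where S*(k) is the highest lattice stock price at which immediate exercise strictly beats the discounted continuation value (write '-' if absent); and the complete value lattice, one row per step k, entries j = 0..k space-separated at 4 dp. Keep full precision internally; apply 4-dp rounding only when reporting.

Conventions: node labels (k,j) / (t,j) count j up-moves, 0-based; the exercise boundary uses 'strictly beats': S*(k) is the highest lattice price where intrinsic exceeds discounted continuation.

price = 38.5026
boundary = - 91.0652 105.1500 121.4133
tree:
38.5026
52.2548 25.1250
64.4530 38.1700 11.9538
75.0172 52.2548 21.9067 1.5998
84.1664 64.4530 38.1700 3.1280 0.0000

Δt=0.33900, u=1.15467, d=0.86605, q=0.47823, disc=e^(-rΔt)=0.98020
k=4 terminal: V=max(K-S,0) → 84.1664 64.4530 38.1700 3.1280 0.0000
k=3: j=0 S=68.3028 intr=75.0172 cont=73.2588 V=75.0172[EX]; j=1 S=91.0652 intr=52.2548 cont=50.8562 V=52.2548[EX]; j=2 S=121.4133 intr=21.9067 cont=20.9878 V=21.9067[EX]; j=3 S=161.8752 intr=0.0000 cont=1.5998 V=1.5998[hold]  S*(3)=121.4133
k=2: j=0 S=78.8670 intr=64.4530 cont=62.8616 V=64.4530[EX]; j=1 S=105.1500 intr=38.1700 cont=36.9940 V=38.1700[EX]; j=2 S=140.1920 intr=3.1280 cont=11.9538 V=11.9538[hold]  S*(2)=105.1500
k=1: j=0 S=91.0652 intr=52.2548 cont=50.8562 V=52.2548[EX]; j=1 S=121.4133 intr=21.9067 cont=25.1250 V=25.1250[hold]  S*(1)=91.0652
k=0: j=0 S=105.1500 intr=38.1700 cont=38.5026 V=38.5026[hold]  S*(0)=-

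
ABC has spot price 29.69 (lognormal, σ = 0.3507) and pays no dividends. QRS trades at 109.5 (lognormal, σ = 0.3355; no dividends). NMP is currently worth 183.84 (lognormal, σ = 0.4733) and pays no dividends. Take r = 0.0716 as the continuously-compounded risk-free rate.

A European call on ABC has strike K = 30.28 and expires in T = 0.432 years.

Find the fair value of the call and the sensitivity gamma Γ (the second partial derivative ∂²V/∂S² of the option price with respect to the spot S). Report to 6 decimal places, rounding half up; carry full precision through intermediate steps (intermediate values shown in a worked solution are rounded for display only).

price = 2.878290
Γ = 0.057514

σ√T = 0.3507·√0.432 = 0.230504
d₁ = (ln(S/K) + (r+σ²/2)T) / (σ√T) = (ln(29.69/30.28) + (0.0716+0.3507²/2)·0.432) / 0.230504 = (-0.019677 + 0.057497) / 0.230504 = 0.164076
d₂ = d₁ − σ√T = 0.164076 − 0.230504 = -0.066428
e^{−rT} = 0.969542
N(d₁) = 0.565164,  N(d₂) = 0.473519
Call price V = S·N(d₁) − K·e^{−rT}·N(d₂) = 16.779724 − 13.901434 = 2.878290
φ(d₁) = (1/√(2π))·e^{−d₁²/2} = 0.393608
Γ = φ(d₁) / (S·σ·√T) = 0.057514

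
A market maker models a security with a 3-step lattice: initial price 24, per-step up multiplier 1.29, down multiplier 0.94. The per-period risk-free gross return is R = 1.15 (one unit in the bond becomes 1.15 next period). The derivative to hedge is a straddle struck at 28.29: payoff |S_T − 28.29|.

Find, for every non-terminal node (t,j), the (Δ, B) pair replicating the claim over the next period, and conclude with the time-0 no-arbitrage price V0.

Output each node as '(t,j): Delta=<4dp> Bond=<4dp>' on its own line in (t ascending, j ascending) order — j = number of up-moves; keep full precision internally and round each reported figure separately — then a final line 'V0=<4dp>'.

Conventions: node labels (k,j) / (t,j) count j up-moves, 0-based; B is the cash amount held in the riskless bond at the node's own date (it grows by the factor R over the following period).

No-arbitrage ⇒ martingale measure with p* = (R−d)/(u−d) = 0.6000.
Terminal payoffs: V(3,0)=8.3560, V(3,1)=0.9337, V(3,2)=9.2521, V(3,3)=23.2305
  t=2,j=0: stock 21.2064 → up 27.3563 (V=0.9337), down 19.9340 (V=8.3560). Price 3.3936; hedge Δ=-1.0000, bond B=24.6000.
  t=2,j=1: stock 29.1024 → up 37.5421 (V=9.2521), down 27.3563 (V=0.9337). Price 5.1520; hedge Δ=0.8167, bond B=-18.6148.
  t=2,j=2: stock 39.9384 → up 51.5205 (V=23.2305), down 37.5421 (V=9.2521). Price 15.3384; hedge Δ=1.0000, bond B=-24.6000.
  t=1,j=0: stock 22.5600 → up 29.1024 (V=5.1520), down 21.2064 (V=3.3936). Price 3.8684; hedge Δ=0.2227, bond B=-1.1555.
  t=1,j=1: stock 30.9600 → up 39.9384 (V=15.3384), down 29.1024 (V=5.1520). Price 9.7946; hedge Δ=0.9401, bond B=-19.3095.
  t=0,j=0: stock 24.0000 → up 30.9600 (V=9.7946), down 22.5600 (V=3.8684). Price 6.4558; hedge Δ=0.7055, bond B=-10.4764.
Check: Δ(0,0)·S0 + B(0,0) = 6.4558 = V0.

(0,0): Delta=0.7055 Bond=-10.4764
(1,0): Delta=0.2227 Bond=-1.1555
(1,1): Delta=0.9401 Bond=-19.3095
(2,0): Delta=-1.0000 Bond=24.6000
(2,1): Delta=0.8167 Bond=-18.6148
(2,2): Delta=1.0000 Bond=-24.6000
V0=6.4558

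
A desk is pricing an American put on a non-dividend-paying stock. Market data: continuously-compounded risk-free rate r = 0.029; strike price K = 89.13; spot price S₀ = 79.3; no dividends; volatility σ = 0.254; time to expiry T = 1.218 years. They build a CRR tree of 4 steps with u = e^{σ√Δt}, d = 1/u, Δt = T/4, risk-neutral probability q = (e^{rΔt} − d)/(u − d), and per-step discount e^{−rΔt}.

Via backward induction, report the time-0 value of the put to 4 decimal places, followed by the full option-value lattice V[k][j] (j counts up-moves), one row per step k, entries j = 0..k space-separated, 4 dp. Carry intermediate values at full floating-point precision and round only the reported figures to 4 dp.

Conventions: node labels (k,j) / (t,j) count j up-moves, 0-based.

price = 14.0062
tree:
14.0062
20.7291 7.4401
29.2157 12.4951 2.4479
37.0514 20.2010 4.9054 0.0000
43.8623 29.2157 9.8300 0.0000 0.0000

Δt=0.30450, u=1.15046, d=0.86922, q=0.49655, disc=e^(-rΔt)=0.99121
k=4 terminal: V=max(K-S,0) → 43.8623 29.2157 9.8300 0.0000 0.0000
k=3: j=0 S=52.0786 intr=37.0514 cont=36.2678 V=37.0514[EX]; j=1 S=68.9290 intr=20.2010 cont=19.4174 V=20.2010[EX]; j=2 S=91.2314 intr=0.0000 cont=4.9054 V=4.9054[hold]; j=3 S=120.7499 intr=0.0000 cont=0.0000 V=0.0000[hold]
k=2: j=0 S=59.9143 intr=29.2157 cont=28.4321 V=29.2157[EX]; j=1 S=79.3000 intr=9.8300 cont=12.4951 V=12.4951[hold]; j=2 S=104.9580 intr=0.0000 cont=2.4479 V=2.4479[hold]
k=1: j=0 S=68.9290 intr=20.2010 cont=20.7291 V=20.7291[hold]; j=1 S=91.2314 intr=0.0000 cont=7.4401 V=7.4401[hold]
k=0: j=0 S=79.3000 intr=9.8300 cont=14.0062 V=14.0062[hold]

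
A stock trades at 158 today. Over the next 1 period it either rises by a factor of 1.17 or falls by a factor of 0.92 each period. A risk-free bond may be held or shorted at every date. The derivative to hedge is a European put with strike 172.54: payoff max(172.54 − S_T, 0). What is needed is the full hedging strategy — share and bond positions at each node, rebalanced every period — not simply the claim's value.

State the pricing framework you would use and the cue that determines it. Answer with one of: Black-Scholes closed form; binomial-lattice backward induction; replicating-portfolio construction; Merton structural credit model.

Key observation: the task asks for the hedge itself — share and bond holdings at every node of the 1-period tree on spot 158 with factors 1.17/0.92 — which is exactly what the replicating-portfolio construction produces.

framework: replicating-portfolio construction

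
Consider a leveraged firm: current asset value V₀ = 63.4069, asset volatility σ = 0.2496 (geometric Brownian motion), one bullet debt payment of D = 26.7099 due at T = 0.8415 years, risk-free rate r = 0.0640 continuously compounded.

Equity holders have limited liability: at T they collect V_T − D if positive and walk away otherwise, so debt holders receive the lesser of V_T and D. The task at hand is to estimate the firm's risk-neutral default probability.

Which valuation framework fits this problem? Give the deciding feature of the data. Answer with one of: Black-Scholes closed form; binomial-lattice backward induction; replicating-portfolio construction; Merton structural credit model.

Key observation: assets follow a GBM and default happens iff V_T < 26.7099; valuing claims on that split (equity as a call, risky debt as the residual) is the structural model's definition.

framework: Merton structural credit model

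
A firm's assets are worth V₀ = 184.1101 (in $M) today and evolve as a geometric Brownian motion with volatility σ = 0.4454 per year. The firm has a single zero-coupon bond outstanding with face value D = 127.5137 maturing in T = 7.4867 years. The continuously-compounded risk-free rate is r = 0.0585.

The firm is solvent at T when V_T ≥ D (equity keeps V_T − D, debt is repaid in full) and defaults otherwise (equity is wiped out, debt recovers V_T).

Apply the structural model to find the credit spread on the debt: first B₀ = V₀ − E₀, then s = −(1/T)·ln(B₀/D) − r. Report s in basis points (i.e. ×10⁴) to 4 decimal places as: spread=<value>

spread=386.4670

Work the structural quantities from V₀ = 184.1101 against face 127.5137:
d₁ = [ln(V₀/D) + (r + σ²/2)T] / (σ√T)
   = [ln(184.1101/127.5137) + (0.0585 + 0.5·0.4454²)·7.4867] / (0.4454·√7.4867)
   = [0.367310 + 1.180582] / 1.218696 = 1.270122
d₂ = d₁ − σ√T = 1.270122 − 1.218696 = 0.051425
N(d₁) = 0.897979,  N(d₂) = 0.520507,  e^(−rT) = 0.645344
E₀ = V₀·N(d₁) − D·e^(−rT)·N(d₂)
   = 184.1101·0.897979 − 127.5137·0.645344·0.520507 = 122.494468
B₀ = V₀ − E₀ = 184.1101 − 122.494468 = 61.615632
spread = −(1/T)·ln(B₀/D) − r = −(1/7.4867)·ln(61.615632/127.5137) − 0.0585 = 0.03864670
in basis points: 0.03864670 × 10⁴ = 386.4670 bp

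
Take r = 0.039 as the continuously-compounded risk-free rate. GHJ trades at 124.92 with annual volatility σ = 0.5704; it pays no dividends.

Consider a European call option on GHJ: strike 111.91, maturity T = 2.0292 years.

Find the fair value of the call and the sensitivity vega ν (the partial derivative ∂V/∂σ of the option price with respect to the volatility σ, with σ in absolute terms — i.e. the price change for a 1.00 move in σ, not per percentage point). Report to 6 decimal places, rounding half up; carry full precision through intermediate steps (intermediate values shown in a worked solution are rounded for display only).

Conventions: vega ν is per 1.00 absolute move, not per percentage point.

σ√T = 0.5704·√2.0292 = 0.812535
d₁ = (ln(S/K) + (r+σ²/2)T) / (σ√T) = (ln(124.92/111.91) + (0.039+0.5704²/2)·2.0292) / 0.812535 = (0.109979 + 0.409245) / 0.812535 = 0.639017
d₂ = d₁ − σ√T = 0.639017 − 0.812535 = -0.173518
e^{−rT} = 0.923912
N(d₁) = 0.738594,  N(d₂) = 0.431122
Call price V = S·N(d₁) − K·e^{−rT}·N(d₂) = 92.265180 − 44.575875 = 47.689306
φ(d₁) = (1/√(2π))·e^{−d₁²/2} = 0.325267
ν = S·φ(d₁)·√T = 57.880717

price = 47.689306
ν = 57.880717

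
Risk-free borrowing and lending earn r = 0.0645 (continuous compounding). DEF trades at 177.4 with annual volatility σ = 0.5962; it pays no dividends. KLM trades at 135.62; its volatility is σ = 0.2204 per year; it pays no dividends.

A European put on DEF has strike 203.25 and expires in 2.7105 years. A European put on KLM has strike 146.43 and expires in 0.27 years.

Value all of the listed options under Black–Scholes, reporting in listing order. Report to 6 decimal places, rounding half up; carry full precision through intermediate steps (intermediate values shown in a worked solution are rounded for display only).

price(DEF put K=203.25) = 62.177680
price(KLM put K=146.43) = 11.357975

[DEF put K=203.25]
σ√T = 0.5962·√2.7105 = 0.981560
d₁ = (ln(S/K) + (r+σ²/2)T) / (σ√T) = (ln(177.4/203.25) + (0.0645+0.5962²/2)·2.7105) / 0.981560 = (-0.136030 + 0.656557) / 0.981560 = 0.530306
d₂ = d₁ − σ√T = 0.530306 − 0.981560 = -0.451253
e^{−rT} = 0.839602
N(−d₁) = 0.297950,  N(−d₂) = 0.674097
price = K·e^{−rT}·N(−d₂) − S·N(−d₁) = 115.033975 − 52.856295 = 62.177680
[KLM put K=146.43]
σ√T = 0.2204·√0.27 = 0.114523
d₁ = (ln(S/K) + (r+σ²/2)T) / (σ√T) = (ln(135.62/146.43) + (0.0645+0.2204²/2)·0.27) / 0.114523 = (-0.076691 + 0.023973) / 0.114523 = -0.460325
d₂ = d₁ − σ√T = -0.460325 − 0.114523 = -0.574848
e^{−rT} = 0.982736
N(−d₁) = 0.677358,  N(−d₂) = 0.717303
price = K·e^{−rT}·N(−d₂) − S·N(−d₁) = 103.221324 − 91.863349 = 11.357975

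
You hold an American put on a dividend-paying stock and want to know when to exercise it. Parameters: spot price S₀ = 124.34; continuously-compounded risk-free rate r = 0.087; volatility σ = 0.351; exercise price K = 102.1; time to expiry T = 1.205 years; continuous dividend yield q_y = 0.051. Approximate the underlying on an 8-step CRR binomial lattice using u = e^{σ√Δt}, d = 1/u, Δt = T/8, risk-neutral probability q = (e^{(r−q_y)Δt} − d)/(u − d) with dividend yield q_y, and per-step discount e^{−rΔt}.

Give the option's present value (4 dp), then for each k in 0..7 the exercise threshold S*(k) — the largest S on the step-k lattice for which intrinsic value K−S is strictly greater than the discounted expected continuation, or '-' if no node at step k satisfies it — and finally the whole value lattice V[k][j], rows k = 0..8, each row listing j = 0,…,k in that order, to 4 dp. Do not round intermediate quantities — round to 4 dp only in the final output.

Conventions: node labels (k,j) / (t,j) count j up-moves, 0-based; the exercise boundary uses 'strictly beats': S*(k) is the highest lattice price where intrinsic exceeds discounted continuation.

price = 6.9679
boundary = - - - - 72.1048 62.9220 72.1048 82.6278
tree:
6.9679
10.4811 3.4398
15.3681 5.5948 1.2529
21.8612 8.9151 2.2336 0.2494
29.9952 13.8484 3.9374 0.4915 0.0000
39.1780 20.8235 6.8443 0.9685 0.0000 0.0000
47.1913 29.9952 11.6845 1.9088 0.0000 0.0000 0.0000
54.1841 39.1780 19.4722 3.7618 0.0000 0.0000 0.0000 0.0000
60.2864 47.1913 29.9952 7.4136 0.0000 0.0000 0.0000 0.0000 0.0000

Δt=0.15063, u=1.14594, d=0.87265, q=0.48589, disc=e^(-rΔt)=0.98698
k=8 terminal: V=max(K-S,0) → 60.2864 47.1913 29.9952 7.4136 0.0000 0.0000 0.0000 0.0000 0.0000
k=7: j=0 S=47.9159 intr=54.1841 cont=53.2215 V=54.1841[EX]; j=1 S=62.9220 intr=39.1780 cont=38.3302 V=39.1780[EX]; j=2 S=82.6278 intr=19.4722 cont=18.7753 V=19.4722[EX]; j=3 S=108.5049 intr=0.0000 cont=3.7618 V=3.7618[hold]; j=4 S=142.4861 intr=0.0000 cont=0.0000 V=0.0000[hold]; j=5 S=187.1094 intr=0.0000 cont=0.0000 V=0.0000[hold]; j=6 S=245.7078 intr=0.0000 cont=0.0000 V=0.0000[hold]; j=7 S=322.6578 intr=0.0000 cont=0.0000 V=0.0000[hold]  S*(7)=82.6278
k=6: j=0 S=54.9087 intr=47.1913 cont=46.2822 V=47.1913[EX]; j=1 S=72.1048 intr=29.9952 cont=29.2177 V=29.9952[EX]; j=2 S=94.6864 intr=7.4136 cont=11.6845 V=11.6845[hold]; j=3 S=124.3400 intr=0.0000 cont=1.9088 V=1.9088[hold]; j=4 S=163.2804 intr=0.0000 cont=0.0000 V=0.0000[hold]; j=5 S=214.4160 intr=0.0000 cont=0.0000 V=0.0000[hold]; j=6 S=281.5662 intr=0.0000 cont=0.0000 V=0.0000[hold]  S*(6)=72.1048
k=5: j=0 S=62.9220 intr=39.1780 cont=38.3302 V=39.1780[EX]; j=1 S=82.6278 intr=19.4722 cont=20.8235 V=20.8235[hold]; j=2 S=108.5049 intr=0.0000 cont=6.8443 V=6.8443[hold]; j=3 S=142.4861 intr=0.0000 cont=0.9685 V=0.9685[hold]; j=4 S=187.1094 intr=0.0000 cont=0.0000 V=0.0000[hold]; j=5 S=245.7078 intr=0.0000 cont=0.0000 V=0.0000[hold]  S*(5)=62.9220
k=4: j=0 S=72.1048 intr=29.9952 cont=29.8657 V=29.9952[EX]; j=1 S=94.6864 intr=7.4136 cont=13.8484 V=13.8484[hold]; j=2 S=124.3400 intr=0.0000 cont=3.9374 V=3.9374[hold]; j=3 S=163.2804 intr=0.0000 cont=0.4915 V=0.4915[hold]; j=4 S=214.4160 intr=0.0000 cont=0.0000 V=0.0000[hold]  S*(4)=72.1048
k=3: j=0 S=82.6278 intr=19.4722 cont=21.8612 V=21.8612[hold]; j=1 S=108.5049 intr=0.0000 cont=8.9151 V=8.9151[hold]; j=2 S=142.4861 intr=0.0000 cont=2.2336 V=2.2336[hold]; j=3 S=187.1094 intr=0.0000 cont=0.2494 V=0.2494[hold]  S*(3)=-
k=2: j=0 S=94.6864 intr=7.4136 cont=15.3681 V=15.3681[hold]; j=1 S=124.3400 intr=0.0000 cont=5.5948 V=5.5948[hold]; j=2 S=163.2804 intr=0.0000 cont=1.2529 V=1.2529[hold]  S*(2)=-
k=1: j=0 S=108.5049 intr=0.0000 cont=10.4811 V=10.4811[hold]; j=1 S=142.4861 intr=0.0000 cont=3.4398 V=3.4398[hold]  S*(1)=-
k=0: j=0 S=124.3400 intr=0.0000 cont=6.9679 V=6.9679[hold]  S*(0)=-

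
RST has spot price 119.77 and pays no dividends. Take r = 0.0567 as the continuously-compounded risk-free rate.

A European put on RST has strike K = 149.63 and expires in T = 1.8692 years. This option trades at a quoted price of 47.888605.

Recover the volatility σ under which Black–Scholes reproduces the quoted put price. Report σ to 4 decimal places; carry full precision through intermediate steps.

At σ = 0.5939 the Black–Scholes value reproduces the quote:
σ√T = 0.5939·√1.8692 = 0.811972
d₁ = (ln(S/K) + (r+σ²/2)T) / (σ√T) = (ln(119.77/149.63) + (0.0567+0.5939²/2)·1.8692) / 0.811972 = (-0.222592 + 0.435633) / 0.811972 = 0.262374
d₂ = d₁ − σ√T = 0.262374 − 0.811972 = -0.549598
e^{−rT} = 0.899439
N(−d₁) = 0.396516,  N(−d₂) = 0.708702
V = K·e^{−rT}·N(−d₂) − S·N(−d₁) = 95.379371 − 47.490766 = 47.888605 (the observed quote) — the price is monotone increasing in volatility, hence this σ is the only solution

sigma = 0.5939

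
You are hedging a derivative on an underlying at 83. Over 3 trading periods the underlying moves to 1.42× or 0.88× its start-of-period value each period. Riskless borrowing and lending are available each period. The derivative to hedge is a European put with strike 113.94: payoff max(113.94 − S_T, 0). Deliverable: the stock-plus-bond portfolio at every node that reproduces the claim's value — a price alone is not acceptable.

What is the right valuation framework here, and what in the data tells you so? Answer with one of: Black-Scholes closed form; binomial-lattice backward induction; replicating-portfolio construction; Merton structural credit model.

framework: replicating-portfolio construction

Key observation: what is demanded is not a single number but the (Δ, B) position at each node of the 1.42/0.88 tree starting at 83; constructing those positions is the replicating-portfolio method.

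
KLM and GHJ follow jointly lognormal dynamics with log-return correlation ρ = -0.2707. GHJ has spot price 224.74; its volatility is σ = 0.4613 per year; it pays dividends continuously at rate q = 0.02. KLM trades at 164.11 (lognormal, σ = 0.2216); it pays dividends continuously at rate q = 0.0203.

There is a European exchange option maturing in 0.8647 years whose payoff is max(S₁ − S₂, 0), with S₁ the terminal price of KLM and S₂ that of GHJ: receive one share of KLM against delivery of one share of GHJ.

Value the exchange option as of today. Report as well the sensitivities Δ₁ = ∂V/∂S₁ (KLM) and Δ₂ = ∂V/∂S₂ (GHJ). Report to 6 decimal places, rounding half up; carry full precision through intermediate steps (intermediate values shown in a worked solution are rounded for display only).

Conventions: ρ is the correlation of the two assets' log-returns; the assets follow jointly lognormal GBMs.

σ_eff = √(σ₁² + σ₂² − 2ρσ₁σ₂) = √(0.2216² + 0.4613² − 2·-0.2707·0.2216·0.4613) = 0.563248
d₁ = (ln(S₁/S₂) + (q₂ − q₁ + σ_eff²/2)T) / (σ_eff√T) = (ln(164.11/224.74) + (0.02 − 0.0203 + 0.158624)·0.8647) / 0.523760 = -0.338904
d₂ = d₁ − σ_eff√T = -0.338904 − 0.523760 = -0.862664
N(d₁) = 0.367341,  N(d₂) = 0.194161
V = S₁·e^{−q₁T}·N(d₁) − S₂·e^{−q₂T}·N(d₂) = 59.235382 − 42.887622 = 16.347761
Key observation: no risk-free rate is needed — with the second asset as numeraire the exchange option is a call on the ratio S₁/S₂, and r cancels out of the value.
Δ₁ = e^{−q₁T}·N(d₁) = 0.360949;  Δ₂ = −e^{−q₂T}·N(d₂) = -0.190832

exchange price = 16.347761
Δ1 = 0.360949
Δ2 = -0.190832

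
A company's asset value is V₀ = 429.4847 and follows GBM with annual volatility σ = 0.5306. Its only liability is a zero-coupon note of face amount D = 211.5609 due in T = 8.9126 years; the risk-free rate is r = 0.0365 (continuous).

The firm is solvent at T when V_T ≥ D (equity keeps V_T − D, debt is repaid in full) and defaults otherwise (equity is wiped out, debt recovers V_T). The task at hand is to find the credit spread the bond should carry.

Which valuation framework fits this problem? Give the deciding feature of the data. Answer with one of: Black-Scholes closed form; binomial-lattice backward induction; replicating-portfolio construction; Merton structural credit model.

framework: Merton structural credit model

Key observation: with the firm-asset dynamics (V₀ = 429.4847) and a single zero-coupon liability of face 211.5609 given, debt value, spread, and default probability all derive from the option view of the balance sheet.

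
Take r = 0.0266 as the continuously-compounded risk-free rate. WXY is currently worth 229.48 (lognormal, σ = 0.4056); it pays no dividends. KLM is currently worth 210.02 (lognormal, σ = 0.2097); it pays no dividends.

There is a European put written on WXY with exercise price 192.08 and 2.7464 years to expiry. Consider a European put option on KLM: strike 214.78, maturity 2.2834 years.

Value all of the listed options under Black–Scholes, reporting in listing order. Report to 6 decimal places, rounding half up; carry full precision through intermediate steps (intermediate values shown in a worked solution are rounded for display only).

price(WXY put K=192.08) = 31.768333
price(KLM put K=214.78) = 22.181350

[WXY put K=192.08]
σ√T = 0.4056·√2.7464 = 0.672171
d₁ = (ln(S/K) + (r+σ²/2)T) / (σ√T) = (ln(229.48/192.08) + (0.0266+0.4056²/2)·2.7464) / 0.672171 = (0.177904 + 0.298961) / 0.672171 = 0.709440
d₂ = d₁ − σ√T = 0.709440 − 0.672171 = 0.037269
e^{−rT} = 0.929550
N(−d₁) = 0.239026,  N(−d₂) = 0.485135
price = K·e^{−rT}·N(−d₂) − S·N(−d₁) = 86.619949 − 54.851616 = 31.768333
[KLM put K=214.78]
σ√T = 0.2097·√2.2834 = 0.316876
d₁ = (ln(S/K) + (r+σ²/2)T) / (σ√T) = (ln(210.02/214.78) + (0.0266+0.2097²/2)·2.2834) / 0.316876 = (-0.022411 + 0.110944) / 0.316876 = 0.279391
d₂ = d₁ − σ√T = 0.279391 − 0.316876 = -0.037486
e^{−rT} = 0.941069
N(−d₁) = 0.389973,  N(−d₂) = 0.514951
price = K·e^{−rT}·N(−d₂) − S·N(−d₁) = 104.083388 − 81.902038 = 22.181350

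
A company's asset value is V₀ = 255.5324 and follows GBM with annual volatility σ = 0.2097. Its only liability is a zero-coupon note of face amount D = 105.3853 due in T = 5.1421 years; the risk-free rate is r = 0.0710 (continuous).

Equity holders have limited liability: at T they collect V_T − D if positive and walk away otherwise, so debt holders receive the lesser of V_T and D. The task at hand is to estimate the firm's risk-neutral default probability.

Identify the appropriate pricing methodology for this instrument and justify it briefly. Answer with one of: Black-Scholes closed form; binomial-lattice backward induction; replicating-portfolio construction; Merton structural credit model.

Key observation: the asked-for credit quantity lives on the firm's capital structure — asset value, asset volatility, debt face 105.3853 — which is the structural model's domain.

framework: Merton structural credit model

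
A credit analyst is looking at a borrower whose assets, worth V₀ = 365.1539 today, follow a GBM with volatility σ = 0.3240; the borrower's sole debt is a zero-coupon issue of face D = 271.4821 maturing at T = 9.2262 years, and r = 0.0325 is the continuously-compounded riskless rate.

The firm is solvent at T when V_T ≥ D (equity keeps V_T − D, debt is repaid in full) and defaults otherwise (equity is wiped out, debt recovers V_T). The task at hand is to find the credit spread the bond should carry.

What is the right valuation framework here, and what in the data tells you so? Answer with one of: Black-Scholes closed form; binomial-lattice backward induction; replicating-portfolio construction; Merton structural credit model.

Key observation: with the firm-asset dynamics (V₀ = 365.1539) and a single zero-coupon liability of face 271.4821 given, debt value, spread, and default probability all derive from the option view of the balance sheet.

framework: Merton structural credit model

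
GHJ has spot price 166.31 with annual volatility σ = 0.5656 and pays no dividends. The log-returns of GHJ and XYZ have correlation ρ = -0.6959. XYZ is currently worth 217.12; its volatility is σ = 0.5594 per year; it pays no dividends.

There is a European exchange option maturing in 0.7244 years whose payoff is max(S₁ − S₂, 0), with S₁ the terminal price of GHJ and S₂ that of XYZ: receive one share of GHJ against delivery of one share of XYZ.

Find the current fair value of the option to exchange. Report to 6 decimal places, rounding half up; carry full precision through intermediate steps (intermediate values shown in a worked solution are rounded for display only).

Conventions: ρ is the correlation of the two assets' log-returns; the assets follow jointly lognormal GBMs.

σ_eff = √(σ₁² + σ₂² − 2ρσ₁σ₂) = √(0.5656² + 0.5594² − 2·-0.6959·0.5656·0.5594) = 1.035950
d₁ = (ln(S₁/S₂) + (q₂ − q₁ + σ_eff²/2)T) / (σ_eff√T) = (ln(166.31/217.12) + (0.0 − 0.0 + 0.536596)·0.7244) / 0.881715 = 0.138496
d₂ = d₁ − σ_eff√T = 0.138496 − 0.881715 = -0.743219
N(d₁) = 0.555076,  N(d₂) = 0.228675
V = S₁·e^{−q₁T}·N(d₁) − S₂·e^{−q₂T}·N(d₂) = 92.314633 − 49.649822 = 42.664811
Key observation: pricing in XYZ-units makes this a unit-strike call on the ratio S₁/S₂ — the risk-free rate cancels and cannot affect the value.

exchange price = 42.664811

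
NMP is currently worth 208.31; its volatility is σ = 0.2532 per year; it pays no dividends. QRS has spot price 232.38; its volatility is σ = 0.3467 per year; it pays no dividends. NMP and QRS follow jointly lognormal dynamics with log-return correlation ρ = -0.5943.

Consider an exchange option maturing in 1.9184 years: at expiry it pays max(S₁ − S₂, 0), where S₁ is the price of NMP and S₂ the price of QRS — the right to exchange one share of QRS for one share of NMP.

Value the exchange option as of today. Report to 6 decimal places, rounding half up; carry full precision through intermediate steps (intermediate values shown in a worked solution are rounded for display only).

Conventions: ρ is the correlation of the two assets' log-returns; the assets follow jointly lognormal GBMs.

exchange price = 52.557410

σ_eff = √(σ₁² + σ₂² − 2ρσ₁σ₂) = √(0.2532² + 0.3467² − 2·-0.5943·0.2532·0.3467) = 0.537263
d₁ = (ln(S₁/S₂) + (q₂ − q₁ + σ_eff²/2)T) / (σ_eff√T) = (ln(208.31/232.38) + (0.0 − 0.0 + 0.144326)·1.9184) / 0.744143 = 0.225129
d₂ = d₁ − σ_eff√T = 0.225129 − 0.744143 = -0.519015
N(d₁) = 0.589060,  N(d₂) = 0.301875
V = S₁·e^{−q₁T}·N(d₁) − S₂·e^{−q₂T}·N(d₂) = 122.707185 − 70.149775 = 52.557410
Key observation: the rate r is irrelevant here: denominating values in QRS turns the exchange into a ratio option on S₁/S₂, and discounting at r drops out.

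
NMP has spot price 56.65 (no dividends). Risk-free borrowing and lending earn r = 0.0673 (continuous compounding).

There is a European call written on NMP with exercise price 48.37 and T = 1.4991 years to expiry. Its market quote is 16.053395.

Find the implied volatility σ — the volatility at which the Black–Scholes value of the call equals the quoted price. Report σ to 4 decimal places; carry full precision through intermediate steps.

sigma = 0.3297

At σ = 0.3297 the Black–Scholes value reproduces the quote:
σ√T = 0.3297·√1.4991 = 0.403677
d₁ = (ln(S/K) + (r+σ²/2)T) / (σ√T) = (ln(56.65/48.37) + (0.0673+0.3297²/2)·1.4991) / 0.403677 = (0.158012 + 0.182367) / 0.403677 = 0.843197
d₂ = d₁ − σ√T = 0.843197 − 0.403677 = 0.439519
e^{−rT} = 0.904033
N(d₁) = 0.800441,  N(d₂) = 0.669857
V = S·N(d₁) − K·e^{−rT}·N(d₂) = 45.344969 − 29.291575 = 16.053395 (matching the quote); vega is positive throughout, so no other σ reproduces this price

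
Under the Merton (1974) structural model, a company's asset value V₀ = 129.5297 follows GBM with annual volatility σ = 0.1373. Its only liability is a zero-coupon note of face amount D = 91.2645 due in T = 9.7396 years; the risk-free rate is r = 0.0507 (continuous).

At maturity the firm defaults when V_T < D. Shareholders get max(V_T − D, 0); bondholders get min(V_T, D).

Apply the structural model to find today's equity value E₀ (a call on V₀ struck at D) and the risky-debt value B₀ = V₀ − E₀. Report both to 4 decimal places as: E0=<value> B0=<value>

With assets at 129.5297 and a single debt payment of 91.2645 at 9.7396 years:
d₁ = [ln(V₀/D) + (r + σ²/2)T] / (σ√T)
   = [ln(129.5297/91.2645) + (0.0507 + 0.5·0.1373²)·9.7396] / (0.1373·√9.7396)
   = [0.350148 + 0.585600] / 0.428490 = 2.183825
d₂ = d₁ − σ√T = 2.183825 − 0.428490 = 1.755335
N(d₁) = 0.985512,  N(d₂) = 0.960399,  e^(−rT) = 0.610304
E₀ = V₀·N(d₁) − D·e^(−rT)·N(d₂)
   = 129.5297·0.985512 − 91.2645·0.610304·0.960399 = 74.159765
B₀ = V₀ − E₀ = 129.5297 − 74.159765 = 55.369935

E0=74.1598 B0=55.3699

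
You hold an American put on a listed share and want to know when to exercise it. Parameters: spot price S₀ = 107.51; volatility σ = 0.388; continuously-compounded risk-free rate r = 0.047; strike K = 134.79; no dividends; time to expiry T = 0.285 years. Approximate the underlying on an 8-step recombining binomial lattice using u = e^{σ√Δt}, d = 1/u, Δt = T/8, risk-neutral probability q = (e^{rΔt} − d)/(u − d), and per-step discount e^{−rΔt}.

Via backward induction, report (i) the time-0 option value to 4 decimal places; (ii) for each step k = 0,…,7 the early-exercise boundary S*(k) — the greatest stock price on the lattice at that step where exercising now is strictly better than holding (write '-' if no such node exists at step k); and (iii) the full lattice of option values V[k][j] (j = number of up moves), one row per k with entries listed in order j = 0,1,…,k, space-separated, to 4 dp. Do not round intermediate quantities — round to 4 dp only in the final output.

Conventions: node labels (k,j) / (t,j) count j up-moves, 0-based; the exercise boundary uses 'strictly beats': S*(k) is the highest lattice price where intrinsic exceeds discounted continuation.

params: Δt=0.03562 u=1.07598 d=0.92938 q=0.49313 e^(-rΔt)=0.99833
t_8 payoffs: 74.9475 65.5081 54.5798 41.9278 27.2800 10.3218 0.0000 0.0000 0.0000
t_7: node(7,0) S=64.3895 payoff=70.4005 vs cont=70.1750 → 70.4005 [stop]  node(7,1) S=74.5460 payoff=60.2440 vs cont=60.0185 → 60.2440 [stop]  node(7,2) S=86.3047 payoff=48.4853 vs cont=48.2598 → 48.4853 [stop]  node(7,3) S=99.9181 payoff=34.8719 vs cont=34.6464 → 34.8719 [stop]  node(7,4) S=115.6788 payoff=19.1112 vs cont=18.8857 → 19.1112 [stop]  node(7,5) S=133.9256 payoff=0.8644 vs cont=5.2230 → 5.2230 [wait]  node(7,6) S=155.0505 payoff=0.0000 vs cont=0.0000 → 0.0000 [wait]  node(7,7) S=179.5076 payoff=0.0000 vs cont=0.0000 → 0.0000 [wait]  ⇒ S*(7)=115.6788
t_6: node(6,0) S=69.2819 payoff=65.5081 vs cont=65.2826 → 65.5081 [stop]  node(6,1) S=80.2102 payoff=54.5798 vs cont=54.3543 → 54.5798 [stop]  node(6,2) S=92.8622 payoff=41.9278 vs cont=41.7023 → 41.9278 [stop]  node(6,3) S=107.5100 payoff=27.2800 vs cont=27.0545 → 27.2800 [stop]  node(6,4) S=124.4682 payoff=10.3218 vs cont=12.2420 → 12.2420 [wait]  node(6,5) S=144.1014 payoff=0.0000 vs cont=2.6430 → 2.6430 [wait]  node(6,6) S=166.8315 payoff=0.0000 vs cont=0.0000 → 0.0000 [wait]  ⇒ S*(6)=107.5100
t_5: node(5,0) S=74.5460 payoff=60.2440 vs cont=60.0185 → 60.2440 [stop]  node(5,1) S=86.3047 payoff=48.4853 vs cont=48.2598 → 48.4853 [stop]  node(5,2) S=99.9181 payoff=34.8719 vs cont=34.6464 → 34.8719 [stop]  node(5,3) S=115.6788 payoff=19.1112 vs cont=19.8311 → 19.8311 [wait]  node(5,4) S=133.9256 payoff=0.8644 vs cont=7.4959 → 7.4959 [wait]  node(5,5) S=155.0505 payoff=0.0000 vs cont=1.3374 → 1.3374 [wait]  ⇒ S*(5)=99.9181
t_4: node(4,0) S=80.2102 payoff=54.5798 vs cont=54.3543 → 54.5798 [stop]  node(4,1) S=92.8622 payoff=41.9278 vs cont=41.7023 → 41.9278 [stop]  node(4,2) S=107.5100 payoff=27.2800 vs cont=27.4089 → 27.4089 [wait]  node(4,3) S=124.4682 payoff=10.3218 vs cont=13.7252 → 13.7252 [wait]  node(4,4) S=144.1014 payoff=0.0000 vs cont=4.4515 → 4.4515 [wait]  ⇒ S*(4)=92.8622
t_3: node(3,0) S=86.3047 payoff=48.4853 vs cont=48.2598 → 48.4853 [stop]  node(3,1) S=99.9181 payoff=34.8719 vs cont=34.7099 → 34.8719 [stop]  node(3,2) S=115.6788 payoff=19.1112 vs cont=20.6265 → 20.6265 [wait]  node(3,3) S=133.9256 payoff=0.8644 vs cont=9.1367 → 9.1367 [wait]  ⇒ S*(3)=99.9181
t_2: node(2,0) S=92.8622 payoff=41.9278 vs cont=41.7023 → 41.9278 [stop]  node(2,1) S=107.5100 payoff=27.2800 vs cont=27.8005 → 27.8005 [wait]  node(2,2) S=124.4682 payoff=10.3218 vs cont=14.9355 → 14.9355 [wait]  ⇒ S*(2)=92.8622
t_1: node(1,0) S=99.9181 payoff=34.8719 vs cont=34.9027 → 34.9027 [wait]  node(1,1) S=115.6788 payoff=19.1112 vs cont=21.4205 → 21.4205 [wait]  ⇒ S*(1)=-
t_0: node(0,0) S=107.5100 payoff=27.2800 vs cont=28.2069 → 28.2069 [wait]  ⇒ S*(0)=-

price = 28.2069
boundary = - - 92.8622 99.9181 92.8622 99.9181 107.5100 115.6788
tree:
28.2069
34.9027 21.4205
41.9278 27.8005 14.9355
48.4853 34.8719 20.6265 9.1367
54.5798 41.9278 27.4089 13.7252 4.4515
60.2440 48.4853 34.8719 19.8311 7.4959 1.3374
65.5081 54.5798 41.9278 27.2800 12.2420 2.6430 0.0000
70.4005 60.2440 48.4853 34.8719 19.1112 5.2230 0.0000 0.0000
74.9475 65.5081 54.5798 41.9278 27.2800 10.3218 0.0000 0.0000 0.0000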